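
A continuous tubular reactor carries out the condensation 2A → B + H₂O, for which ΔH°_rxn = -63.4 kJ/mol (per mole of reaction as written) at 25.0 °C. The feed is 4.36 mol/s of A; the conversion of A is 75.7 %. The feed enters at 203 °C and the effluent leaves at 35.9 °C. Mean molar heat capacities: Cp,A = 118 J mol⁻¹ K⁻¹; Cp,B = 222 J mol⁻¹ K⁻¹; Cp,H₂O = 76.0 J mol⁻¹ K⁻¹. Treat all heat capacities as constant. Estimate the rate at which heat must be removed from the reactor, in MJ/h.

Extent of reaction ξ = 0.757 × 4.36 / 2 = 1.6503 mol/s
Reaction term: ξ·ΔH°_rxn = 1.6503 × -63.4 = -104.63 kJ/s
Sensible, feed 203→25 °C: -91.577 kJ/s
Outlet flows (mol/s): A 1.0595, B 1.6503, H₂O 1.6503
Sensible, products 25→35.9 °C: 6.7231 kJ/s
Q = ΔH = -189.48 kJ/s = -189.48 kW
Heat removed = 682.13 MJ/h

Q_out = 682 MJ/h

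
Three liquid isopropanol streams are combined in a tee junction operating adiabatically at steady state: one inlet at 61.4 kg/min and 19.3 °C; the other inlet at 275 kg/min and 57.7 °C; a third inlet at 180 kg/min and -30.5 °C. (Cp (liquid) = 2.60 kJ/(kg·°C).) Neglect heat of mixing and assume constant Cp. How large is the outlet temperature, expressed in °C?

T_out = 22.4 °C

Adiabatic, steady state ⇒ Σ ṁᵢCp,ᵢ(T_out − Tᵢ) = 0
T_out = Σ ṁᵢCp,ᵢTᵢ / Σ ṁᵢCp,ᵢ
      = 30063 / 1342.6 = 22.391 °C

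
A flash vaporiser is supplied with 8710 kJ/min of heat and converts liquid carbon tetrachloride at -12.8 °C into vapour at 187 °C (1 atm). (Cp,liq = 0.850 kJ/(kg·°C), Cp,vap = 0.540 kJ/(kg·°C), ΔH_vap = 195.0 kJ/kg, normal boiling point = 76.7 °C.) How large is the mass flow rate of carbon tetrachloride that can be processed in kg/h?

Δh = 0.850×(76.7−-12.8) + 195.0 + 0.540×(187−76.7) = 330.64 kJ/kg
Q = 8710 kJ/min = 145.17 kJ/s = 522600 kJ/h
ṁ = Q/Δh = 522600 / 330.64 = 1580.6 kg/h

ṁ = 1580 kg/h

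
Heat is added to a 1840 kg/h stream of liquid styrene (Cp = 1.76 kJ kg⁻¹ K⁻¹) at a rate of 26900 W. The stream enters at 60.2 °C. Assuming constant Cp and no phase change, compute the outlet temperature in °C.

T_out = 90.1 °C

Q = 26900 W = 96840 kJ/h
ΔT = Q/(ṁ·Cp) = 96840/(1840×1.76) = 29.904 K
T_out = 60.2 + 29.904 = 90.104 °C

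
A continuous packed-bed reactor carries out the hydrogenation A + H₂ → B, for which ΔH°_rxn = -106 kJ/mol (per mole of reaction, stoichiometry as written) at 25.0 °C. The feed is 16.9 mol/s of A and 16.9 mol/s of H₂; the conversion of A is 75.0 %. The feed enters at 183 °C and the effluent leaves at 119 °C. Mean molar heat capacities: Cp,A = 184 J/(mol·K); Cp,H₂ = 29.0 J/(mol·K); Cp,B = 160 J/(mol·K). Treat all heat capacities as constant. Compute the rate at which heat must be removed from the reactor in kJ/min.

Q_out = 98200 kJ/min

Extent of reaction ξ = 0.750 × 16.9 = 12.675 mol/s
Reaction term: ξ·ΔH°_rxn = 12.675 × -106 = -1343.5 kJ/s
Sensible, feed 183→25 °C: -568.75 kJ/s
Outlet flows (mol/s): A 4.225, H₂ 4.225, B 12.675
Sensible, products 25→119 °C: 275.22 kJ/s
Q = ΔH = -1637.1 kJ/s = -1637.1 kW
Heat removed = 98225 kJ/min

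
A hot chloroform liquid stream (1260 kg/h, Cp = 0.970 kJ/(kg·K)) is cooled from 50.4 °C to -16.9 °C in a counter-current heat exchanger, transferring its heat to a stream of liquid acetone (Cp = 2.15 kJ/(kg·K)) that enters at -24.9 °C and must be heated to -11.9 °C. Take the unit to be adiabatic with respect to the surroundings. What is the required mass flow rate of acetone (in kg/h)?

Heat released by hot stream: Q = 1260 × 0.970 × (50.4 − -16.9) = 82254 kJ/h
Energy balance on cold side (adiabatic exchanger): Q = ṁ_c·Cp_c·(T_c,out − T_c,in)
ṁ_c = 82254 / [2.15 × (-11.9 − -24.9)] = 2942.9 kg/h

ṁ_c = 2940 kg/h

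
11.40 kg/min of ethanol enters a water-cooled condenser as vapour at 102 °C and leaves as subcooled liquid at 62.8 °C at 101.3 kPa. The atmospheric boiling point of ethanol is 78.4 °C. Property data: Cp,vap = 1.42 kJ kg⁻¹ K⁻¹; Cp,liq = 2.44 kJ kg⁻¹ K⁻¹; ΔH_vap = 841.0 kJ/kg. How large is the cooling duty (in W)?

Q_c = 173000 W

vapour 102→78.4 °C: -33.512 kJ/kg
condensation at 78.4 °C: -841 kJ/kg
liquid 78.4→62.8 °C: -38.064 kJ/kg
Δh = -33.512 + -841 + -38.064 = -912.58 kJ/kg
Q = ṁ·Δh = 11.40 kg/min × -912.58 kJ/kg = -10403 kJ/min
|Q| = 173.39 kW = 173390 W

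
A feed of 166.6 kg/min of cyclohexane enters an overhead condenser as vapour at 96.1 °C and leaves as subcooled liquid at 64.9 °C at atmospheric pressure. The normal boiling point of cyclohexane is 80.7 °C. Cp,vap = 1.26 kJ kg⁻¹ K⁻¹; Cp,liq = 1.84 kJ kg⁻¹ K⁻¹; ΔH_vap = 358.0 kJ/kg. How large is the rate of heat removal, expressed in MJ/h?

Q_c = 4060 MJ/h

vapour 96.1→80.7 °C: -19.404 kJ/kg
condensation at 80.7 °C: -358 kJ/kg
liquid 80.7→64.9 °C: -29.072 kJ/kg
Δh = -19.404 + -358 + -29.072 = -406.48 kJ/kg
Q = ṁ·Δh = 166.6 kg/min × -406.48 kJ/kg = -67719 kJ/min
|Q| = 1128.6 kW = 4063.1 MJ/h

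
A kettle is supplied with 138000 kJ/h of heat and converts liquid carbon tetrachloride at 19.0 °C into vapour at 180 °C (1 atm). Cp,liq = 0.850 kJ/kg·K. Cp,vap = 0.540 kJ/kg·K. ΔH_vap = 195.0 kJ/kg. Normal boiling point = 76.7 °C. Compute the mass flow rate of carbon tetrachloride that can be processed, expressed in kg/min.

Δh = 0.850×(76.7−19.0) + 195.0 + 0.540×(180−76.7) = 299.83 kJ/kg
Q = 138000 kJ/h = 38.333 kJ/s = 2300 kJ/min
ṁ = Q/Δh = 2300 / 299.83 = 7.6711 kg/min

ṁ = 7.67 kg/min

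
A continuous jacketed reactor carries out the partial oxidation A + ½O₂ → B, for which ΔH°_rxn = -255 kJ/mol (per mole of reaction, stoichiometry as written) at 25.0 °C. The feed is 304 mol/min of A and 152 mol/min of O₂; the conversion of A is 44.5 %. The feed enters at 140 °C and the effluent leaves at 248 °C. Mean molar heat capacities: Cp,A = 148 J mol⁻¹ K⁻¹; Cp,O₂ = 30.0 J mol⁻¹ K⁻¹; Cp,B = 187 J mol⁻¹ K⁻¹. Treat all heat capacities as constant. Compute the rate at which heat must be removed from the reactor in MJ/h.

Q_out = 1710 MJ/h

Extent of reaction ξ = 0.445 × 304 = 135.28 mol/min
Reaction term: ξ·ΔH°_rxn = 135.28 × -255 = -34496 kJ/min
Sensible, feed 140→25 °C: -5698.5 kJ/min
Outlet flows (mol/min): A 168.72, O₂ 84.36, B 135.28
Sensible, products 25→248 °C: 11774 kJ/min
Q = ΔH = -28421 kJ/min = -473.68 kW
Heat removed = 1705.2 MJ/h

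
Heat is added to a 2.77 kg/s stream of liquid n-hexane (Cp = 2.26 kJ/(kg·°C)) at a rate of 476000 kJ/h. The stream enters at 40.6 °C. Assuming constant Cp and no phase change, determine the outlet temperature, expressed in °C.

Q = 476000 kJ/h = 132.22 kJ/s
ΔT = Q/(ṁ·Cp) = 132.22/(2.77×2.26) = 21.121 K
T_out = 40.6 + 21.121 = 61.721 °C

T_out = 61.7 °C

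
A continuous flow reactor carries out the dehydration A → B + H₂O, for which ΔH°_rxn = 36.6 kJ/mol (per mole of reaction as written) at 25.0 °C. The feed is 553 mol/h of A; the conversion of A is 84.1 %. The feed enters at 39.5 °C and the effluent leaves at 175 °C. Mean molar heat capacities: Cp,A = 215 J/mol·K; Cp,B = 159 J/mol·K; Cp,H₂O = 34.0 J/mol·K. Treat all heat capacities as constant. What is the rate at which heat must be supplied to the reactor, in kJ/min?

Extent of reaction ξ = 0.841 × 553 = 465.07 mol/h
Reaction term: ξ·ΔH°_rxn = 465.07 × 36.6 = 17022 kJ/h
Sensible, feed 39.5→25 °C: -1724 kJ/h
Outlet flows (mol/h): A 87.927, B 465.07, H₂O 465.07
Sensible, products 25→175 °C: 16300 kJ/h
Q = ΔH = 31597 kJ/h = 8.777 kW
Heat supplied = 526.62 kJ/min

Q_in = 527 kJ/min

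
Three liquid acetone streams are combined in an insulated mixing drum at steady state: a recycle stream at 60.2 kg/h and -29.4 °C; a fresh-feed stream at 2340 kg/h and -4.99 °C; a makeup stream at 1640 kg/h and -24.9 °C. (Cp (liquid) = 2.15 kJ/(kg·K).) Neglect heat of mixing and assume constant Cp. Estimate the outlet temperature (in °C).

No heat crosses the boundary, so H_out = H_in.
T_out = Σ ṁᵢCp,ᵢTᵢ / Σ ṁᵢCp,ᵢ
      = -116710 / 8686.4 = -13.436 °C

T_out = -13.4 °C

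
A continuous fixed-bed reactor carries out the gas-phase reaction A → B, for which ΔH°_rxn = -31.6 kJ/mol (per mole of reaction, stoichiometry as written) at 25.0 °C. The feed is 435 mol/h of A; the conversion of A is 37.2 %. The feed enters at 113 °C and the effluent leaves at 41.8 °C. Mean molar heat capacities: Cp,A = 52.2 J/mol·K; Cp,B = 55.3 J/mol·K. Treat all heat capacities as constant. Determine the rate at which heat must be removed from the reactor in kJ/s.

Q_out = 1.87 kJ/s

Extent of reaction ξ = 0.372 × 435 = 161.82 mol/h
Reaction term: ξ·ΔH°_rxn = 161.82 × -31.6 = -5113.5 kJ/h
Sensible, feed 113→25 °C: -1998.2 kJ/h
Outlet flows (mol/h): A 273.18, B 161.82
Sensible, products 25→41.8 °C: 389.91 kJ/h
Q = ΔH = -6721.8 kJ/h = -1.8672 kW
Heat removed = 1.8672 kJ/s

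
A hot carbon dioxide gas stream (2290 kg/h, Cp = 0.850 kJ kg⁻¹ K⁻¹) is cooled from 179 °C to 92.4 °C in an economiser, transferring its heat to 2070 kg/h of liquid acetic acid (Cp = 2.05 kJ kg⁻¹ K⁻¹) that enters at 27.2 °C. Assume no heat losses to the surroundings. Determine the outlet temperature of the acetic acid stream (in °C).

T_c,out = 66.9 °C

Heat released by hot stream: Q = 2290 × 0.850 × (179 − 92.4) = 168570 kJ/h
Energy balance on cold side (adiabatic exchanger): Q = ṁ_c·Cp_c·(T_c,out − T_c,in)
T_c,out = 27.2 + 168570/(2070 × 2.05) = 66.924 °C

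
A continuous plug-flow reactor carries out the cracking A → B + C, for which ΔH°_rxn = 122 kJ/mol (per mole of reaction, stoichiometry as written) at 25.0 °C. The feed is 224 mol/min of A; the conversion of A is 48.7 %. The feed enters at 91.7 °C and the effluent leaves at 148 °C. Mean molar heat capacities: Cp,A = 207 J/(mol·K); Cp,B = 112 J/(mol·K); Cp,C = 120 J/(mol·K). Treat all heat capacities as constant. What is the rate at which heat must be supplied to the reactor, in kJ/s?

Extent of reaction ξ = 0.487 × 224 = 109.09 mol/min
Reaction term: ξ·ΔH°_rxn = 109.09 × 122 = 13309 kJ/min
Sensible, feed 91.7→25 °C: -3092.7 kJ/min
Outlet flows (mol/min): A 114.91, B 109.09, C 109.09
Sensible, products 25→148 °C: 6038.7 kJ/min
Q = ΔH = 16255 kJ/min = 270.91 kW
Heat supplied = 270.91 kJ/s

Q_in = 271 kJ/s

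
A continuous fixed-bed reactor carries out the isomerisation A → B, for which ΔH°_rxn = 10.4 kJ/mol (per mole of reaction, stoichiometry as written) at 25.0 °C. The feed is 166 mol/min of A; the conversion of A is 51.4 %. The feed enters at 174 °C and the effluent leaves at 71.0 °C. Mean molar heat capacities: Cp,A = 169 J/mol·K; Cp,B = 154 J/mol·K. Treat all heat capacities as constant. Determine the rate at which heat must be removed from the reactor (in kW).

Q_out = 34.4 kW

Extent of reaction ξ = 0.514 × 166 = 85.324 mol/min
Reaction term: ξ·ΔH°_rxn = 85.324 × 10.4 = 887.37 kJ/min
Sensible, feed 174→25 °C: -4180 kJ/min
Outlet flows (mol/min): A 80.676, B 85.324
Sensible, products 25→71.0 °C: 1231.6 kJ/min
Q = ΔH = -2061.1 kJ/min = -34.351 kW
Heat removed = 34.351 kW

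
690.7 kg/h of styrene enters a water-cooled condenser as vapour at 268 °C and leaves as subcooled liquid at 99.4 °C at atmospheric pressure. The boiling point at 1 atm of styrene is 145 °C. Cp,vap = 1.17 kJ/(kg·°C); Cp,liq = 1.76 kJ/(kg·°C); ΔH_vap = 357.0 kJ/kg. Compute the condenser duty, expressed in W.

vapour 268→145 °C: -143.91 kJ/kg
condensation at 145 °C: -357 kJ/kg
liquid 145→99.4 °C: -80.256 kJ/kg
Δh = -143.91 + -357 + -80.256 = -581.17 kJ/kg
Q = ṁ·Δh = 690.7 kg/h × -581.17 kJ/kg = -401410 kJ/h
|Q| = 111.5 kW = 111500 W

Q_c = 112000 W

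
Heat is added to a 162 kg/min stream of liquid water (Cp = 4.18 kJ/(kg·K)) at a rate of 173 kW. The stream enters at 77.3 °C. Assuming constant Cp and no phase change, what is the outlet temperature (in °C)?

T_out = 92.6 °C

Q = 173 kW = 10380 kJ/min
ΔT = Q/(ṁ·Cp) = 10380/(162×4.18) = 15.329 K
T_out = 77.3 + 15.329 = 92.629 °C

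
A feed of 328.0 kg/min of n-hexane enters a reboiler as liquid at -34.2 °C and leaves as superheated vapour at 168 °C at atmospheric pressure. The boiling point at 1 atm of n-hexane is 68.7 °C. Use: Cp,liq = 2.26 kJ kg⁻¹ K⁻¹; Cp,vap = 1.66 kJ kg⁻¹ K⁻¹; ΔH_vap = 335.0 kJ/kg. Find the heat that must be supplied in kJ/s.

Q = 4000 kJ/s

liquid -34.2→68.7 °C: 232.55 kJ/kg
vaporisation at 68.7 °C: 335 kJ/kg
vapour 68.7→168 °C: 164.84 kJ/kg
Δh = 232.55 + 335 + 164.84 = 732.39 kJ/kg
Q = ṁ·Δh = 328.0 kg/min × 732.39 kJ/kg = 240220 kJ/min
|Q| = 4003.7 kW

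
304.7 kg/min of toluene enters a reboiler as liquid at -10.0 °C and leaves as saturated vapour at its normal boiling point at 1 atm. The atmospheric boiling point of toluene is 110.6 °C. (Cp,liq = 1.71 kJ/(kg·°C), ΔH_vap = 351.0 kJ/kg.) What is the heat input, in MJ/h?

liquid -10.0→110.6 °C: 206.23 kJ/kg
vaporisation at 110.6 °C: 351 kJ/kg
Δh = 206.23 + 351 = 557.23 kJ/kg
Q = ṁ·Δh = 304.7 kg/min × 557.23 kJ/kg = 169790 kJ/min
|Q| = 2829.8 kW = 10187 MJ/h

Q = 10200 MJ/h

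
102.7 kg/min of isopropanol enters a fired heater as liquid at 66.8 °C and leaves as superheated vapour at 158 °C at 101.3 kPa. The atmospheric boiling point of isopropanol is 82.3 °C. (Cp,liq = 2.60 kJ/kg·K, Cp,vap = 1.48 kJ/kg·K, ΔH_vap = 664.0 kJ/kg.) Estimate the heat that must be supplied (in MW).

liquid 66.8→82.3 °C: 40.3 kJ/kg
vaporisation at 82.3 °C: 664 kJ/kg
vapour 82.3→158 °C: 112.04 kJ/kg
Δh = 40.3 + 664 + 112.04 = 816.34 kJ/kg
Q = ṁ·Δh = 102.7 kg/min × 816.34 kJ/kg = 83838 kJ/min
|Q| = 1397.3 kW = 1.3973 MW

Q = 1.40 MW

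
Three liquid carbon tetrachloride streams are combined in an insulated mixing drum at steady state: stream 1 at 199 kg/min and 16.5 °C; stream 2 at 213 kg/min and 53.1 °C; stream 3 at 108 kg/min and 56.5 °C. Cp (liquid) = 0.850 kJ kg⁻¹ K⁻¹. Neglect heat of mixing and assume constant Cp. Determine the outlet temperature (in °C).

T_out = 39.8 °C

Adiabatic, steady state ⇒ Σ ṁᵢCp,ᵢ(T_out − Tᵢ) = 0
Σ ṁᵢCp,ᵢTᵢ = 199×0.850×16.5 + 213×0.850×53.1 + 108×0.850×56.5 = 17591
Σ ṁᵢCp,ᵢ = 199×0.850 + 213×0.850 + 108×0.850 = 442
T_out = 17591 / 442 = 39.8 °C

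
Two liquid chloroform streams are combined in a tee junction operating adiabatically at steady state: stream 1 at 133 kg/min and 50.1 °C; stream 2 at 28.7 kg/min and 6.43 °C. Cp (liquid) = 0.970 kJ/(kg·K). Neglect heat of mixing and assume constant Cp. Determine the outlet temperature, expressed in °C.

Adiabatic, steady state ⇒ Σ ṁᵢCp,ᵢ(T_out − Tᵢ) = 0
Σ ṁᵢCp,ᵢTᵢ = 133×0.970×50.1 + 28.7×0.970×6.43 = 6642.4
Σ ṁᵢCp,ᵢ = 133×0.970 + 28.7×0.970 = 156.85
T_out = 6642.4 / 156.85 = 42.349 °C

T_out = 42.3 °C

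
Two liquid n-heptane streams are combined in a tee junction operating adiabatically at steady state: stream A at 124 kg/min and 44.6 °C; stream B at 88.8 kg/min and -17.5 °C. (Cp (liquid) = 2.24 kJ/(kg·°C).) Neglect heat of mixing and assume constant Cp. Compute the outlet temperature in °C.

Adiabatic, steady state ⇒ Σ ṁᵢCp,ᵢ(T_out − Tᵢ) = 0
T_out = Σ ṁᵢCp,ᵢTᵢ / Σ ṁᵢCp,ᵢ
      = 8907.1 / 476.67 = 18.686 °C

T_out = 18.7 °C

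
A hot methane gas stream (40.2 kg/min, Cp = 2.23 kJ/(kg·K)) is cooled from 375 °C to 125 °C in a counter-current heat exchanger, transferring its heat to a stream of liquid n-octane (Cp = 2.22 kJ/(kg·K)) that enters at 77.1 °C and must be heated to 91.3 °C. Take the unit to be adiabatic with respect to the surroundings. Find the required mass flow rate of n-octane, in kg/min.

Heat released by hot stream: Q = 40.2 × 2.23 × (375 − 125) = 22412 kJ/min
Energy balance on cold side (adiabatic exchanger): Q = ṁ_c·Cp_c·(T_c,out − T_c,in)
ṁ_c = 22412 / [2.22 × (91.3 − 77.1)] = 710.93 kg/min

ṁ_c = 711 kg/min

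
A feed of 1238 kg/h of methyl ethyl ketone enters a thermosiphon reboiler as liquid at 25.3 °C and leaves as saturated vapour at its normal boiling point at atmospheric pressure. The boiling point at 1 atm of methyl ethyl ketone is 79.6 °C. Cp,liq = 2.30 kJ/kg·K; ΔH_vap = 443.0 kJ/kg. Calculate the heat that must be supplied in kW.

Q = 195 kW

liquid 25.3→79.6 °C: 124.89 kJ/kg
vaporisation at 79.6 °C: 443 kJ/kg
Δh = 124.89 + 443 = 567.89 kJ/kg
Q = ṁ·Δh = 1238 kg/h × 567.89 kJ/kg = 703050 kJ/h
|Q| = 195.29 kW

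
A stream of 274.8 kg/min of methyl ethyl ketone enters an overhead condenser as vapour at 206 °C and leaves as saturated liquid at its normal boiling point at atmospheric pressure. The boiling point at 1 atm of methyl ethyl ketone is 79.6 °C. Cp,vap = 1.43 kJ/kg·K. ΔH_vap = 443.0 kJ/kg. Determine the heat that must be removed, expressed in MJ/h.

vapour 206→79.6 °C: -180.75 kJ/kg
condensation at 79.6 °C: -443 kJ/kg
Δh = -180.75 + -443 = -623.75 kJ/kg
Q = ṁ·Δh = 274.8 kg/min × -623.75 kJ/kg = -171410 kJ/min
|Q| = 2856.8 kW = 10284 MJ/h

Q_c = 10300 MJ/h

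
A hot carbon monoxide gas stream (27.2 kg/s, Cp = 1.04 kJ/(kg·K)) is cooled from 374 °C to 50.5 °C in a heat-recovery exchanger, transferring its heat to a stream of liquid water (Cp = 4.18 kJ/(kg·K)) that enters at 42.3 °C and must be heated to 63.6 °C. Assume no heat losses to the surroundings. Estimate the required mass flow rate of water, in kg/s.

ṁ_c = 103 kg/s

Heat released by hot stream: Q = 27.2 × 1.04 × (374 − 50.5) = 9151.2 kJ/s
Energy balance on cold side (adiabatic exchanger): Q = ṁ_c·Cp_c·(T_c,out − T_c,in)
ṁ_c = 9151.2 / [4.18 × (63.6 − 42.3)] = 102.78 kg/s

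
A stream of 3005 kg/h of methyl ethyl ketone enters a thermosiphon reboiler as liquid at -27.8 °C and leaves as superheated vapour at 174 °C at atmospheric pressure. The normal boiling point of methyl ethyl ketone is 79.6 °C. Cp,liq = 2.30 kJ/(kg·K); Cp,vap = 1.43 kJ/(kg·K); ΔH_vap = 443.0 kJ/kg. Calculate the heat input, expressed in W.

liquid -27.8→79.6 °C: 247.02 kJ/kg
vaporisation at 79.6 °C: 443 kJ/kg
vapour 79.6→174 °C: 134.99 kJ/kg
Δh = 247.02 + 443 + 134.99 = 825.01 kJ/kg
Q = ṁ·Δh = 3005 kg/h × 825.01 kJ/kg = 2.4792e+06 kJ/h
|Q| = 688.66 kW = 688660 W

Q = 689000 W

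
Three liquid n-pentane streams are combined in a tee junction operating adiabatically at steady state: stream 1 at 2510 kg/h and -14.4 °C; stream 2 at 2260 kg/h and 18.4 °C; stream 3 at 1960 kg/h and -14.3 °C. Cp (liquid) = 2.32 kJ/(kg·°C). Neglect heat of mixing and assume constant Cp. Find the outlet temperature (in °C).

T_out = -3.36 °C

Energy balance with Q = 0: Σ ṁᵢCp,ᵢ(T_out − Tᵢ) = 0
Σ ṁᵢCp,ᵢTᵢ = 2510×2.32×-14.4 + 2260×2.32×18.4 + 1960×2.32×-14.3 = -52404
Σ ṁᵢCp,ᵢ = 2510×2.32 + 2260×2.32 + 1960×2.32 = 15614
T_out = -52404 / 15614 = -3.3563 °C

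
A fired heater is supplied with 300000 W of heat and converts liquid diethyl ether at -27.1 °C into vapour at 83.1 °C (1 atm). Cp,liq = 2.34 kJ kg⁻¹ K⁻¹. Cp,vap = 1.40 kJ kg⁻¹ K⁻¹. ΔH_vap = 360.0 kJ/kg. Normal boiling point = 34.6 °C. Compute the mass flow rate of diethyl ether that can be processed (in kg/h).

ṁ = 1890 kg/h

Δh = 2.34×(34.6−-27.1) + 360.0 + 1.40×(83.1−34.6) = 572.28 kJ/kg
Q = 300000 W = 300 kJ/s = 1.08e+06 kJ/h
ṁ = Q/Δh = 1.08e+06 / 572.28 = 1887.2 kg/h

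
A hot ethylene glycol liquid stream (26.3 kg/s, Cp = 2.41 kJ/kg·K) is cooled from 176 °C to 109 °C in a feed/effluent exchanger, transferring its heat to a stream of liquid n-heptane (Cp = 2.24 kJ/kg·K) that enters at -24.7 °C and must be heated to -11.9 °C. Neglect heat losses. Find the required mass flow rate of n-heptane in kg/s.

Heat released by hot stream: Q = 26.3 × 2.41 × (176 − 109) = 4246.7 kJ/s
Energy balance on cold side (adiabatic exchanger): Q = ṁ_c·Cp_c·(T_c,out − T_c,in)
ṁ_c = 4246.7 / [2.24 × (-11.9 − -24.7)] = 148.11 kg/s

ṁ_c = 148 kg/s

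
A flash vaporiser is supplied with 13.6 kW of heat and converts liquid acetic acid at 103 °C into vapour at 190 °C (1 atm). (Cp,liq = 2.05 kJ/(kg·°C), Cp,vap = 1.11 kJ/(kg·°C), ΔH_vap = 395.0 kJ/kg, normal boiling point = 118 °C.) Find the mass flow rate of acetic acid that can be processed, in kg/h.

Δh = 2.05×(118−103) + 395.0 + 1.11×(190−118) = 505.67 kJ/kg
Q = 13.6 kW = 13.6 kJ/s = 48960 kJ/h
ṁ = Q/Δh = 48960 / 505.67 = 96.822 kg/h

ṁ = 96.8 kg/h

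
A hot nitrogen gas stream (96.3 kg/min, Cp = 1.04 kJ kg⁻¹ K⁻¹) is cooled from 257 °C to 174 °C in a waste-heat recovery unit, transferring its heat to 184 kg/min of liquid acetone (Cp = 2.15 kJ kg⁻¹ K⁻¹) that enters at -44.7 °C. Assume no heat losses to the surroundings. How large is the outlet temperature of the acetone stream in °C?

T_c,out = -23.7 °C

Heat released by hot stream: Q = 96.3 × 1.04 × (257 − 174) = 8312.6 kJ/min
Energy balance on cold side (adiabatic exchanger): Q = ṁ_c·Cp_c·(T_c,out − T_c,in)
T_c,out = -44.7 + 8312.6/(184 × 2.15) = -23.687 °C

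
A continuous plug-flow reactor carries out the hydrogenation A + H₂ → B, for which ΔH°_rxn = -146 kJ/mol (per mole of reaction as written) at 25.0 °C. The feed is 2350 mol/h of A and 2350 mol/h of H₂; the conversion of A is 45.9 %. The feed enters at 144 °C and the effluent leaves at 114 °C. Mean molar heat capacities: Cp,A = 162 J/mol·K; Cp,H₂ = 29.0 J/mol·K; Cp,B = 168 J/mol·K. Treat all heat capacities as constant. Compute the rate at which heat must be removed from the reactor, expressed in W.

Q_out = 48100 W

Extent of reaction ξ = 0.459 × 2350 = 1078.7 mol/h
Reaction term: ξ·ΔH°_rxn = 1078.7 × -146 = -157480 kJ/h
Sensible, feed 144→25 °C: -53413 kJ/h
Outlet flows (mol/h): A 1271.3, H₂ 1271.3, B 1078.7
Sensible, products 25→114 °C: 37740 kJ/h
Q = ΔH = -173160 kJ/h = -48.099 kW
Heat removed = 48099 W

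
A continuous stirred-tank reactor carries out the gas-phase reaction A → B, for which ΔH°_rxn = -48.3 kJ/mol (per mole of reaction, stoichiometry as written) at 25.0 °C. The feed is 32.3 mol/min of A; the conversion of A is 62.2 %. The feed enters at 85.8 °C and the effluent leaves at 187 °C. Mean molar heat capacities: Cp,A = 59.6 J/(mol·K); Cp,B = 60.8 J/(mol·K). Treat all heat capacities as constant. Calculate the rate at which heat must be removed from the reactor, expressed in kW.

Q_out = 12.9 kW

Extent of reaction ξ = 0.622 × 32.3 = 20.091 mol/min
Reaction term: ξ·ΔH°_rxn = 20.091 × -48.3 = -970.38 kJ/min
Sensible, feed 85.8→25 °C: -117.04 kJ/min
Outlet flows (mol/min): A 12.209, B 20.091
Sensible, products 25→187 °C: 315.77 kJ/min
Q = ΔH = -771.65 kJ/min = -12.861 kW
Heat removed = 12.861 kW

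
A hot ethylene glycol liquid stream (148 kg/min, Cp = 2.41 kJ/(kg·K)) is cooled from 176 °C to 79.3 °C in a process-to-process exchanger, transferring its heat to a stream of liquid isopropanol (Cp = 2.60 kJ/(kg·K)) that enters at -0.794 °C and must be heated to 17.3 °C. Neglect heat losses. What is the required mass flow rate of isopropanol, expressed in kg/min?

Heat released by hot stream: Q = 148 × 2.41 × (176 − 79.3) = 34491 kJ/min
Energy balance on cold side (adiabatic exchanger): Q = ṁ_c·Cp_c·(T_c,out − T_c,in)
ṁ_c = 34491 / [2.60 × (17.3 − -0.794)] = 733.16 kg/min

ṁ_c = 733 kg/min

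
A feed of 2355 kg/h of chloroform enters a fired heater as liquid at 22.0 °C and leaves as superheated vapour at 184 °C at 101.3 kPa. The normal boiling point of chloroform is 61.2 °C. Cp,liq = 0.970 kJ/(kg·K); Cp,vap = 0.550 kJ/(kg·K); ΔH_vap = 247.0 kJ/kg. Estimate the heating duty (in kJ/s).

liquid 22.0→61.2 °C: 38.024 kJ/kg
vaporisation at 61.2 °C: 247 kJ/kg
vapour 61.2→184 °C: 67.54 kJ/kg
Δh = 38.024 + 247 + 67.54 = 352.56 kJ/kg
Q = ṁ·Δh = 2355 kg/h × 352.56 kJ/kg = 830290 kJ/h
|Q| = 230.64 kW

Q = 231 kJ/s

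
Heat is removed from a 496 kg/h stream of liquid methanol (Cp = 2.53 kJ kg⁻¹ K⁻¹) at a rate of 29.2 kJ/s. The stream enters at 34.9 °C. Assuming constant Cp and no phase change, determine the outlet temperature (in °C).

T_out = -48.9 °C

Q = 29.2 kJ/s = 105120 kJ/h
ΔT = Q/(ṁ·Cp) = 105120/(496×2.53) = 83.769 K
T_out = 34.9 − 83.769 = -48.869 °C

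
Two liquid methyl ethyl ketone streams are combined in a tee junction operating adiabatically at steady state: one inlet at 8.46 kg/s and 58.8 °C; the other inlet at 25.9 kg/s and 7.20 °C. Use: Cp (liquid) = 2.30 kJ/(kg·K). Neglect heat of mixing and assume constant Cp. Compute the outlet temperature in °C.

Adiabatic, steady state ⇒ Σ ṁᵢCp,ᵢ(T_out − Tᵢ) = 0
T_out = Σ ṁᵢCp,ᵢTᵢ / Σ ṁᵢCp,ᵢ
      = 1573 / 79.028 = 19.905 °C

T_out = 19.9 °C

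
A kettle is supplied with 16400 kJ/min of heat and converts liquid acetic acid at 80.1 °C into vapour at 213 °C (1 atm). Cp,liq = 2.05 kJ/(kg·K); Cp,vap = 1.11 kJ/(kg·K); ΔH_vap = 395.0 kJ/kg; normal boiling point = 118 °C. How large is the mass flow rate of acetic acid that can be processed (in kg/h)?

Δh = 2.05×(118−80.1) + 395.0 + 1.11×(213−118) = 578.14 kJ/kg
Q = 16400 kJ/min = 273.33 kJ/s = 984000 kJ/h
ṁ = Q/Δh = 984000 / 578.14 = 1702 kg/h

ṁ = 1700 kg/h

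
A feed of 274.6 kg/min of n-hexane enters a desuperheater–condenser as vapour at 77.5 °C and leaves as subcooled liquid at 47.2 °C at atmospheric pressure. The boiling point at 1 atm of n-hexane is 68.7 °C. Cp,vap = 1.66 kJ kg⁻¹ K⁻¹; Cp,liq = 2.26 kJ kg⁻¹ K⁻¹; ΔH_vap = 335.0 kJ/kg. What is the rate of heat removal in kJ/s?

Q_c = 1820 kJ/s

vapour 77.5→68.7 °C: -14.608 kJ/kg
condensation at 68.7 °C: -335 kJ/kg
liquid 68.7→47.2 °C: -48.59 kJ/kg
Δh = -14.608 + -335 + -48.59 = -398.2 kJ/kg
Q = ṁ·Δh = 274.6 kg/min × -398.2 kJ/kg = -109350 kJ/min
|Q| = 1822.4 kW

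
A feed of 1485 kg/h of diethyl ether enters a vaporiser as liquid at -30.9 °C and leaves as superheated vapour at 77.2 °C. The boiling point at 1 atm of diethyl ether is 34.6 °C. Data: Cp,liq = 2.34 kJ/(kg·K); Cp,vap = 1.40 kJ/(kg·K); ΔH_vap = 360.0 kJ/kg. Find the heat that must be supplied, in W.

Q = 236000 W

liquid -30.9→34.6 °C: 153.27 kJ/kg
vaporisation at 34.6 °C: 360 kJ/kg
vapour 34.6→77.2 °C: 59.64 kJ/kg
Δh = 153.27 + 360 + 59.64 = 572.91 kJ/kg
Q = ṁ·Δh = 1485 kg/h × 572.91 kJ/kg = 850770 kJ/h
|Q| = 236.33 kW = 236330 W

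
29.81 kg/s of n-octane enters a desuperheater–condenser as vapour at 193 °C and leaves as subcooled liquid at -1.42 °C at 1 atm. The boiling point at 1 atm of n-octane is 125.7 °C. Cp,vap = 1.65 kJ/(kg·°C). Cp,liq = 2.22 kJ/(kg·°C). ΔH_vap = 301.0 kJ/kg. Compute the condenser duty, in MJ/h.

vapour 193→125.7 °C: -111.04 kJ/kg
condensation at 125.7 °C: -301 kJ/kg
liquid 125.7→-1.42 °C: -282.21 kJ/kg
Δh = -111.04 + -301 + -282.21 = -694.25 kJ/kg
Q = ṁ·Δh = 29.81 kg/s × -694.25 kJ/kg = -20696 kJ/s
|Q| = 20696 kW = 74504 MJ/h

Q_c = 74500 MJ/h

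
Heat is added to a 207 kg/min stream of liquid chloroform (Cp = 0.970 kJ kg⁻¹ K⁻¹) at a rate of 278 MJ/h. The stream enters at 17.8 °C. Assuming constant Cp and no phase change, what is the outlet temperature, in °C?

T_out = 40.9 °C

Q = 278 MJ/h = 4633.3 kJ/min
ΔT = Q/(ṁ·Cp) = 4633.3/(207×0.970) = 23.076 K
T_out = 17.8 + 23.076 = 40.876 °C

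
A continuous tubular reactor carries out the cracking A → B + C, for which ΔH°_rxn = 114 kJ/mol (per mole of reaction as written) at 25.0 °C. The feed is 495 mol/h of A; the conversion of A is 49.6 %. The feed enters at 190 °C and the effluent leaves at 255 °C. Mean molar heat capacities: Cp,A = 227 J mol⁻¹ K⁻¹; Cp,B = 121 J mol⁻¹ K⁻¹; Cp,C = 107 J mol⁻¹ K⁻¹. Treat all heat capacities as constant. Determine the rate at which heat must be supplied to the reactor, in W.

Extent of reaction ξ = 0.496 × 495 = 245.52 mol/h
Reaction term: ξ·ΔH°_rxn = 245.52 × 114 = 27989 kJ/h
Sensible, feed 190→25 °C: -18540 kJ/h
Outlet flows (mol/h): A 249.48, B 245.52, C 245.52
Sensible, products 25→255 °C: 25900 kJ/h
Q = ΔH = 35349 kJ/h = 9.8193 kW
Heat supplied = 9819.3 W

Q_in = 9820 W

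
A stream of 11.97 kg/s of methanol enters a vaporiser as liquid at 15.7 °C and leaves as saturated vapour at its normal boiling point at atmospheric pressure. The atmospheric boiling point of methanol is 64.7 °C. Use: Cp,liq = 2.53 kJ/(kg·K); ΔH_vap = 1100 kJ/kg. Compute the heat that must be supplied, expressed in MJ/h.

Q = 52700 MJ/h

liquid 15.7→64.7 °C: 123.97 kJ/kg
vaporisation at 64.7 °C: 1100 kJ/kg
Δh = 123.97 + 1100 = 1224 kJ/kg
Q = ṁ·Δh = 11.97 kg/s × 1224 kJ/kg = 14651 kJ/s
|Q| = 14651 kW = 52743 MJ/h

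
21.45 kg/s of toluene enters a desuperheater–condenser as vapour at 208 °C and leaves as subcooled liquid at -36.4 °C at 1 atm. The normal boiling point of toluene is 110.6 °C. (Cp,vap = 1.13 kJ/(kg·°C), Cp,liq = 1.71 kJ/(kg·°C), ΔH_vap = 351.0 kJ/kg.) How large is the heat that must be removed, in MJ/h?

vapour 208→110.6 °C: -110.06 kJ/kg
condensation at 110.6 °C: -351 kJ/kg
liquid 110.6→-36.4 °C: -251.37 kJ/kg
Δh = -110.06 + -351 + -251.37 = -712.43 kJ/kg
Q = ṁ·Δh = 21.45 kg/s × -712.43 kJ/kg = -15282 kJ/s
|Q| = 15282 kW = 55014 MJ/h

Q_c = 55000 MJ/h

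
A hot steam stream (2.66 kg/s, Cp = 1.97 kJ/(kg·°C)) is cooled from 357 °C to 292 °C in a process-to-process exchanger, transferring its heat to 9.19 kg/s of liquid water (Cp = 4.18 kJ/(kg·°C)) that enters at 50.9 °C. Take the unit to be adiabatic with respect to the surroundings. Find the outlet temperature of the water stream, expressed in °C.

T_c,out = 59.8 °C

Heat released by hot stream: Q = 2.66 × 1.97 × (357 − 292) = 340.61 kJ/s
Energy balance on cold side (adiabatic exchanger): Q = ṁ_c·Cp_c·(T_c,out − T_c,in)
T_c,out = 50.9 + 340.61/(9.19 × 4.18) = 59.767 °C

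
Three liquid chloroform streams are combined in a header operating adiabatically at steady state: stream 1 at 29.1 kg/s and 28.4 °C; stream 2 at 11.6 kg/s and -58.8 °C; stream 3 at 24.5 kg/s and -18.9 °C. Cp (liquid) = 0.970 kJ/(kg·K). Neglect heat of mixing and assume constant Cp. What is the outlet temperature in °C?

T_out = -4.89 °C

No heat crosses the boundary, so H_out = H_in.
T_out = Σ ṁᵢCp,ᵢTᵢ / Σ ṁᵢCp,ᵢ
      = -309.13 / 63.244 = -4.8879 °C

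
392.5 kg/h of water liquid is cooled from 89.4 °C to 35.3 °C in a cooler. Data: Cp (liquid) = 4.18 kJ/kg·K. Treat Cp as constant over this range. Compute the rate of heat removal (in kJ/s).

Q = ṁ·Cp·ΔT = 392.5 × 4.18 × (35.3 − 89.4) = -88759 kJ/h
Converting: 88759 / 3600 s = 24.655 kW

Q_c = 24.7 kJ/s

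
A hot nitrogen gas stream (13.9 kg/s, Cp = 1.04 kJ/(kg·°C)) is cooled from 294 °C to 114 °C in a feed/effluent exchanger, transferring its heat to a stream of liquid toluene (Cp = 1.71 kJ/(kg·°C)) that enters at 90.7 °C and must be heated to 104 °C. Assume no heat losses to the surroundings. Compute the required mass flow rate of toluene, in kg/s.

ṁ_c = 114 kg/s

Heat released by hot stream: Q = 13.9 × 1.04 × (294 − 114) = 2602.1 kJ/s
Energy balance on cold side (adiabatic exchanger): Q = ṁ_c·Cp_c·(T_c,out − T_c,in)
ṁ_c = 2602.1 / [1.71 × (104 − 90.7)] = 114.41 kg/s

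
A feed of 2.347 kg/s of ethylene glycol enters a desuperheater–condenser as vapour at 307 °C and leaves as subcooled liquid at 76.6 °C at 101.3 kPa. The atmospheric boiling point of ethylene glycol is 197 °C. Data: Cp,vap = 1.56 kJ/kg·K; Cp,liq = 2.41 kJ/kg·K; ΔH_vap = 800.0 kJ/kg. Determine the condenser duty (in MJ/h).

Q_c = 10700 MJ/h

vapour 307→197 °C: -171.6 kJ/kg
condensation at 197 °C: -800 kJ/kg
liquid 197→76.6 °C: -290.16 kJ/kg
Δh = -171.6 + -800 + -290.16 = -1261.8 kJ/kg
Q = ṁ·Δh = 2.347 kg/s × -1261.8 kJ/kg = -2961.4 kJ/s
|Q| = 2961.4 kW = 10661 MJ/h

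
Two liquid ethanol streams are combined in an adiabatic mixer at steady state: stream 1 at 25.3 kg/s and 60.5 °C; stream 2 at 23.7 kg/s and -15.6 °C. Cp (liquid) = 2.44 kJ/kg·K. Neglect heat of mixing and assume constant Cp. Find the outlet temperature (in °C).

T_out = 23.7 °C

Energy balance with Q = 0: Σ ṁᵢCp,ᵢ(T_out − Tᵢ) = 0
Σ ṁᵢCp,ᵢTᵢ = 25.3×2.44×60.5 + 23.7×2.44×-15.6 = 2832.7
Σ ṁᵢCp,ᵢ = 25.3×2.44 + 23.7×2.44 = 119.56
T_out = 2832.7 / 119.56 = 23.692 °C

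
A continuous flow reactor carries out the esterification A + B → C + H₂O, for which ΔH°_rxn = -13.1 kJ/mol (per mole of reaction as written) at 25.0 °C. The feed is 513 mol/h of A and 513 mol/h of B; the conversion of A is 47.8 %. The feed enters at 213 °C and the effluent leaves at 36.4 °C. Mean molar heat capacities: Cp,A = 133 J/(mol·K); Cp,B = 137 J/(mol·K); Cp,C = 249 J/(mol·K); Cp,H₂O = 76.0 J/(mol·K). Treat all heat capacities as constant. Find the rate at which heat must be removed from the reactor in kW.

Extent of reaction ξ = 0.478 × 513 = 245.21 mol/h
Reaction term: ξ·ΔH°_rxn = 245.21 × -13.1 = -3212.3 kJ/h
Sensible, feed 213→25 °C: -26040 kJ/h
Outlet flows (mol/h): A 267.79, B 267.79, C 245.21, H₂O 245.21
Sensible, products 25→36.4 °C: 1732.8 kJ/h
Q = ΔH = -27519 kJ/h = -7.6443 kW
Heat removed = 7.6443 kW

Q_out = 7.64 kW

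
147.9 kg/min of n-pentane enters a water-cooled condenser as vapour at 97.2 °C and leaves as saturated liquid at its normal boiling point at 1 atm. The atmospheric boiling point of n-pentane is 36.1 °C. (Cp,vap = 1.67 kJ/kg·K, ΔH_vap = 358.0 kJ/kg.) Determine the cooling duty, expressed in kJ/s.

Q_c = 1130 kJ/s

vapour 97.2→36.1 °C: -102.04 kJ/kg
condensation at 36.1 °C: -358 kJ/kg
Δh = -102.04 + -358 = -460.04 kJ/kg
Q = ṁ·Δh = 147.9 kg/min × -460.04 kJ/kg = -68039 kJ/min
|Q| = 1134 kW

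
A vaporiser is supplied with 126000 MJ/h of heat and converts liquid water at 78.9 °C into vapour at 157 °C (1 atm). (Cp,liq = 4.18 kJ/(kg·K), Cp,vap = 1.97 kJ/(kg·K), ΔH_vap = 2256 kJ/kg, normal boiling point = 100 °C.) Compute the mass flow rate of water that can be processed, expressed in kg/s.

Δh = 4.18×(100−78.9) + 2256 + 1.97×(157−100) = 2456.5 kJ/kg
Q = 126000 MJ/h = 35000 kJ/s = 35000 kJ/s
ṁ = Q/Δh = 35000 / 2456.5 = 14.248 kg/s

ṁ = 14.2 kg/s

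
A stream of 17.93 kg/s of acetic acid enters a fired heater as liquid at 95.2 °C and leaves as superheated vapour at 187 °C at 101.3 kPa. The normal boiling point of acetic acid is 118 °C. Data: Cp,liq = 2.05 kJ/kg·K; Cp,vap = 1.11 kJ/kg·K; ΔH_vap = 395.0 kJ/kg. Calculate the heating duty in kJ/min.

liquid 95.2→118 °C: 46.74 kJ/kg
vaporisation at 118 °C: 395 kJ/kg
vapour 118→187 °C: 76.59 kJ/kg
Δh = 46.74 + 395 + 76.59 = 518.33 kJ/kg
Q = ṁ·Δh = 17.93 kg/s × 518.33 kJ/kg = 9293.7 kJ/s
|Q| = 9293.7 kW = 557620 kJ/min

Q = 558000 kJ/min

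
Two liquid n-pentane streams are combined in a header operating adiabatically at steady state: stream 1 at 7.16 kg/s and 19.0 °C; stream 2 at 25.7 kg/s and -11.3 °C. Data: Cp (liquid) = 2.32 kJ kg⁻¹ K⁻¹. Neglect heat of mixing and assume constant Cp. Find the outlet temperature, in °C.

Energy balance with Q = 0: Σ ṁᵢCp,ᵢ(T_out − Tᵢ) = 0
Σ ṁᵢCp,ᵢTᵢ = 7.16×2.32×19.0 + 25.7×2.32×-11.3 = -358.14
Σ ṁᵢCp,ᵢ = 7.16×2.32 + 25.7×2.32 = 76.235
T_out = -358.14 / 76.235 = -4.6978 °C

T_out = -4.70 °C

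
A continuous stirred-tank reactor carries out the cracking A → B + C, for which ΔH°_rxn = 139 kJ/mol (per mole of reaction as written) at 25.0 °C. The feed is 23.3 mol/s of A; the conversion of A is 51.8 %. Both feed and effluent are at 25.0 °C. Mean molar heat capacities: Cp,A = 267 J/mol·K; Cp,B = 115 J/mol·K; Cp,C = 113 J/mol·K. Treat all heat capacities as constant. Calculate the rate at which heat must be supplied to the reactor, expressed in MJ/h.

Q_in = 6040 MJ/h

Extent of reaction ξ = 0.518 × 23.3 = 12.069 mol/s
Reaction term: ξ·ΔH°_rxn = 12.069 × 139 = 1677.6 kJ/s
Q = ΔH = 1677.6 kJ/s = 1677.6 kW
Heat supplied = 6039.5 MJ/h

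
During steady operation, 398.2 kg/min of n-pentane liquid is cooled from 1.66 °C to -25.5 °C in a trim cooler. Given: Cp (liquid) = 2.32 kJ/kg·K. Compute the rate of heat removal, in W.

Q = ṁ·Cp·ΔT = 398.2 × 2.32 × (-25.5 − 1.66) = -25091 kJ/min
Converting: 25091 / 60 s = 418.18 kW
Cooling duty = 418180 W

Q_c = 418000 W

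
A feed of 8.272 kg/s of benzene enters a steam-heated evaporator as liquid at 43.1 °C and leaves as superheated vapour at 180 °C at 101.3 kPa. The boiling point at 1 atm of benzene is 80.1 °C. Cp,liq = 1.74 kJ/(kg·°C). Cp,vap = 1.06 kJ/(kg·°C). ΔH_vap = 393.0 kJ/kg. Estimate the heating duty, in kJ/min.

liquid 43.1→80.1 °C: 64.38 kJ/kg
vaporisation at 80.1 °C: 393 kJ/kg
vapour 80.1→180 °C: 105.89 kJ/kg
Δh = 64.38 + 393 + 105.89 = 563.27 kJ/kg
Q = ṁ·Δh = 8.272 kg/s × 563.27 kJ/kg = 4659.4 kJ/s
|Q| = 4659.4 kW = 279560 kJ/min

Q = 280000 kJ/min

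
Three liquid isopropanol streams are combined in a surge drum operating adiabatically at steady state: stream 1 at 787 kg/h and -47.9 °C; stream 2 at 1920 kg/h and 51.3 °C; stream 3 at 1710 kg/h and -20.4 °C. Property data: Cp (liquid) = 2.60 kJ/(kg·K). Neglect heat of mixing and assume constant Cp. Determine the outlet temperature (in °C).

T_out = 5.87 °C

No heat crosses the boundary, so H_out = H_in.
Σ ṁᵢCp,ᵢTᵢ = 787×2.60×-47.9 + 1920×2.60×51.3 + 1710×2.60×-20.4 = 67378
Σ ṁᵢCp,ᵢ = 787×2.60 + 1920×2.60 + 1710×2.60 = 11484
T_out = 67378 / 11484 = 5.867 °C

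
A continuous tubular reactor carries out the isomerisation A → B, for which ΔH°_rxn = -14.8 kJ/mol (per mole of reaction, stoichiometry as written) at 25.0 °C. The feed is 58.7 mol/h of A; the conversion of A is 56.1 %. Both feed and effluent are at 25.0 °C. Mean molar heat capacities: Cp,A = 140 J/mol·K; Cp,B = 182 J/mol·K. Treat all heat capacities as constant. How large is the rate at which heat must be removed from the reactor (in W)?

Extent of reaction ξ = 0.561 × 58.7 = 32.931 mol/h
Reaction term: ξ·ΔH°_rxn = 32.931 × -14.8 = -487.37 kJ/h
Q = ΔH = -487.37 kJ/h = -0.13538 kW
Heat removed = 135.38 W

Q_out = 135 W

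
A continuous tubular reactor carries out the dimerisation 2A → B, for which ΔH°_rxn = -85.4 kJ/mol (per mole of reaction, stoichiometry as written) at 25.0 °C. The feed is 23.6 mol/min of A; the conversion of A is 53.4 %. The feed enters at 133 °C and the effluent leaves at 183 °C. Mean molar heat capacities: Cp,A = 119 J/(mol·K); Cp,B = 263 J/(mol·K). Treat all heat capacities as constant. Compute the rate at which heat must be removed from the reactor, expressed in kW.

Extent of reaction ξ = 0.534 × 23.6 / 2 = 6.3012 mol/min
Reaction term: ξ·ΔH°_rxn = 6.3012 × -85.4 = -538.12 kJ/min
Sensible, feed 133→25 °C: -303.31 kJ/min
Outlet flows (mol/min): A 10.998, B 6.3012
Sensible, products 25→183 °C: 468.62 kJ/min
Q = ΔH = -372.81 kJ/min = -6.2135 kW
Heat removed = 6.2135 kW

Q_out = 6.21 kW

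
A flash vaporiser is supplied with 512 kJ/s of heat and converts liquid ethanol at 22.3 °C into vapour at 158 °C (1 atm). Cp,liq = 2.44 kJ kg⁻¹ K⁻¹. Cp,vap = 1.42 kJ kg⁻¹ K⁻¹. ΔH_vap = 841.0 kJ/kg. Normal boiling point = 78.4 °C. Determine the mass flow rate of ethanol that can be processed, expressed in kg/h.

ṁ = 1690 kg/h

Δh = 2.44×(78.4−22.3) + 841.0 + 1.42×(158−78.4) = 1090.9 kJ/kg
Q = 512 kJ/s = 512 kJ/s = 1.8432e+06 kJ/h
ṁ = Q/Δh = 1.8432e+06 / 1090.9 = 1689.6 kg/h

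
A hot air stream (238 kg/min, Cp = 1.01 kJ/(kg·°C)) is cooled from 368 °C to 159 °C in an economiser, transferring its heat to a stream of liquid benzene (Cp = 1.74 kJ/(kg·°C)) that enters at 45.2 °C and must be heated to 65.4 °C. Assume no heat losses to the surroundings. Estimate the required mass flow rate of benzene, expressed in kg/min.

ṁ_c = 1430 kg/min

Heat released by hot stream: Q = 238 × 1.01 × (368 − 159) = 50239 kJ/min
Energy balance on cold side (adiabatic exchanger): Q = ṁ_c·Cp_c·(T_c,out − T_c,in)
ṁ_c = 50239 / [1.74 × (65.4 − 45.2)] = 1429.4 kg/min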